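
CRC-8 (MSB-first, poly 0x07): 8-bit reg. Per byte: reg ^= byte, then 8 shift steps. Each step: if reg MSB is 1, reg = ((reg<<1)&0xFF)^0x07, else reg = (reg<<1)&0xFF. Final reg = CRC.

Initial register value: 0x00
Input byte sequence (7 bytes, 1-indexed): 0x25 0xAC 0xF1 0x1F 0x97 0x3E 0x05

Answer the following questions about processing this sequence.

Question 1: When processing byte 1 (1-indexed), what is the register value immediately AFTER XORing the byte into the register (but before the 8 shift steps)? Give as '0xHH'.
Register before byte 1: 0x00
Byte 1: 0x25
0x00 XOR 0x25 = 0x25

Answer: 0x25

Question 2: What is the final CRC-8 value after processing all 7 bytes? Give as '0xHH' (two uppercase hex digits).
After byte 1 (0x25): reg=0xFB
After byte 2 (0xAC): reg=0xA2
After byte 3 (0xF1): reg=0xBE
After byte 4 (0x1F): reg=0x6E
After byte 5 (0x97): reg=0xE1
After byte 6 (0x3E): reg=0x13
After byte 7 (0x05): reg=0x62

Answer: 0x62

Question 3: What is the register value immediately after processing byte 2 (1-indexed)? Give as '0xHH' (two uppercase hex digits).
Answer: 0xA2

Derivation:
After byte 1 (0x25): reg=0xFB
After byte 2 (0xAC): reg=0xA2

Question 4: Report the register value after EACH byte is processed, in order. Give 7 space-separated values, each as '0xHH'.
0xFB 0xA2 0xBE 0x6E 0xE1 0x13 0x62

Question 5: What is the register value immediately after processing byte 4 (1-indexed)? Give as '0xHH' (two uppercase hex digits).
After byte 1 (0x25): reg=0xFB
After byte 2 (0xAC): reg=0xA2
After byte 3 (0xF1): reg=0xBE
After byte 4 (0x1F): reg=0x6E

Answer: 0x6E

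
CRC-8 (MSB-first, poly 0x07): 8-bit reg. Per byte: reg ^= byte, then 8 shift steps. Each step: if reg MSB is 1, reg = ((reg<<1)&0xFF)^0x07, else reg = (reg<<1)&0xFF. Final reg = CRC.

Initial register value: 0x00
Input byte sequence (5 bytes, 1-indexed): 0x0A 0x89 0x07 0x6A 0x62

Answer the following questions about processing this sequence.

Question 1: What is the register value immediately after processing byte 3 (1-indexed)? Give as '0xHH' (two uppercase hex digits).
After byte 1 (0x0A): reg=0x36
After byte 2 (0x89): reg=0x34
After byte 3 (0x07): reg=0x99

Answer: 0x99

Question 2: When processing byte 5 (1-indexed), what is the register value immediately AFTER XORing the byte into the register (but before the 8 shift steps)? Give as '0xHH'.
Answer: 0xB5

Derivation:
Register before byte 5: 0xD7
Byte 5: 0x62
0xD7 XOR 0x62 = 0xB5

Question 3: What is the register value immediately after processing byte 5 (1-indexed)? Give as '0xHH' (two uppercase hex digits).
After byte 1 (0x0A): reg=0x36
After byte 2 (0x89): reg=0x34
After byte 3 (0x07): reg=0x99
After byte 4 (0x6A): reg=0xD7
After byte 5 (0x62): reg=0x02

Answer: 0x02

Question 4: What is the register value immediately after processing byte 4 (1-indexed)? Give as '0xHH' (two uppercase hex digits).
Answer: 0xD7

Derivation:
After byte 1 (0x0A): reg=0x36
After byte 2 (0x89): reg=0x34
After byte 3 (0x07): reg=0x99
After byte 4 (0x6A): reg=0xD7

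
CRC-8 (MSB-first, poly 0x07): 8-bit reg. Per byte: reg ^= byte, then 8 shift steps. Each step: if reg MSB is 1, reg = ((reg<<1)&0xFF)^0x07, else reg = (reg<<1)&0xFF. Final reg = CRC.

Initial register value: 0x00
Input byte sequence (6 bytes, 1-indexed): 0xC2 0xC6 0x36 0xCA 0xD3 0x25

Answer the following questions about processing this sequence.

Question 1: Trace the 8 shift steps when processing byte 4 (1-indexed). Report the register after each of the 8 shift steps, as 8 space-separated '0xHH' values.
After byte 1 (0xC2): reg=0x40
After byte 2 (0xC6): reg=0x9B
After byte 3 (0x36): reg=0x4A
Register before byte 4: 0x4A
After XOR with byte 0xCA: 0x80

Answer: 0x07 0x0E 0x1C 0x38 0x70 0xE0 0xC7 0x89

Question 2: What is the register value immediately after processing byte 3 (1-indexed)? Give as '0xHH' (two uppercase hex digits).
Answer: 0x4A

Derivation:
After byte 1 (0xC2): reg=0x40
After byte 2 (0xC6): reg=0x9B
After byte 3 (0x36): reg=0x4A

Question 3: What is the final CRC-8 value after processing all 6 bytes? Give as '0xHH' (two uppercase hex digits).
Answer: 0x75

Derivation:
After byte 1 (0xC2): reg=0x40
After byte 2 (0xC6): reg=0x9B
After byte 3 (0x36): reg=0x4A
After byte 4 (0xCA): reg=0x89
After byte 5 (0xD3): reg=0x81
After byte 6 (0x25): reg=0x75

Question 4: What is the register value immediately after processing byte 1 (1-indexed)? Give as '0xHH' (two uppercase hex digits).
After byte 1 (0xC2): reg=0x40

Answer: 0x40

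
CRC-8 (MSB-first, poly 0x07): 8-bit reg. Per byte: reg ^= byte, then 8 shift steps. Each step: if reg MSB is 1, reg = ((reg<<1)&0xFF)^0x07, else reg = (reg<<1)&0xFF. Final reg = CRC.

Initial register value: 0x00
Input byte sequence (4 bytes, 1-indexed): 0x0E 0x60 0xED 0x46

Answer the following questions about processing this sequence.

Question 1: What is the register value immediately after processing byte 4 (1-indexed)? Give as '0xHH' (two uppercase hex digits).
Answer: 0x7E

Derivation:
After byte 1 (0x0E): reg=0x2A
After byte 2 (0x60): reg=0xF1
After byte 3 (0xED): reg=0x54
After byte 4 (0x46): reg=0x7E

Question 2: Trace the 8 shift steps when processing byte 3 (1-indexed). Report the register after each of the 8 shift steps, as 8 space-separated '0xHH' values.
Answer: 0x38 0x70 0xE0 0xC7 0x89 0x15 0x2A 0x54

Derivation:
After byte 1 (0x0E): reg=0x2A
After byte 2 (0x60): reg=0xF1
Register before byte 3: 0xF1
After XOR with byte 0xED: 0x1C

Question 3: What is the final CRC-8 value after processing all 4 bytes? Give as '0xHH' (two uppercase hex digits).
After byte 1 (0x0E): reg=0x2A
After byte 2 (0x60): reg=0xF1
After byte 3 (0xED): reg=0x54
After byte 4 (0x46): reg=0x7E

Answer: 0x7E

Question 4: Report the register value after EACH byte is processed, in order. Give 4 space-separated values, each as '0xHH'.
0x2A 0xF1 0x54 0x7E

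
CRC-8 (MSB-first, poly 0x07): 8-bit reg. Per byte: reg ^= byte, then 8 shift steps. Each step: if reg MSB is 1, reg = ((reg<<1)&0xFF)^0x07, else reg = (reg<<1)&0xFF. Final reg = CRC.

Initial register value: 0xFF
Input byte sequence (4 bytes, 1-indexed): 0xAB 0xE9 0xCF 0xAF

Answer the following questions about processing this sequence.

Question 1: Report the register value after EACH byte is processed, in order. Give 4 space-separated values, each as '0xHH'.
0xAB 0xC9 0x12 0x3A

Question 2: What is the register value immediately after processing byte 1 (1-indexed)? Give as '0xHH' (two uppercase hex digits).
After byte 1 (0xAB): reg=0xAB

Answer: 0xAB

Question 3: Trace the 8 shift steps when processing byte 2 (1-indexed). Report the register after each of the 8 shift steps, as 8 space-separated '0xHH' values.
Answer: 0x84 0x0F 0x1E 0x3C 0x78 0xF0 0xE7 0xC9

Derivation:
After byte 1 (0xAB): reg=0xAB
Register before byte 2: 0xAB
After XOR with byte 0xE9: 0x42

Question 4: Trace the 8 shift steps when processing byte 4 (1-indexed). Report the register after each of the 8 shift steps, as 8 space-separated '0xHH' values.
After byte 1 (0xAB): reg=0xAB
After byte 2 (0xE9): reg=0xC9
After byte 3 (0xCF): reg=0x12
Register before byte 4: 0x12
After XOR with byte 0xAF: 0xBD

Answer: 0x7D 0xFA 0xF3 0xE1 0xC5 0x8D 0x1D 0x3A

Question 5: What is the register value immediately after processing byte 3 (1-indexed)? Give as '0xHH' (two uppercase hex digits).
Answer: 0x12

Derivation:
After byte 1 (0xAB): reg=0xAB
After byte 2 (0xE9): reg=0xC9
After byte 3 (0xCF): reg=0x12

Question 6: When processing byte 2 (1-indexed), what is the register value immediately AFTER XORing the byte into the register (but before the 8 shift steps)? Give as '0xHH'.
Register before byte 2: 0xAB
Byte 2: 0xE9
0xAB XOR 0xE9 = 0x42

Answer: 0x42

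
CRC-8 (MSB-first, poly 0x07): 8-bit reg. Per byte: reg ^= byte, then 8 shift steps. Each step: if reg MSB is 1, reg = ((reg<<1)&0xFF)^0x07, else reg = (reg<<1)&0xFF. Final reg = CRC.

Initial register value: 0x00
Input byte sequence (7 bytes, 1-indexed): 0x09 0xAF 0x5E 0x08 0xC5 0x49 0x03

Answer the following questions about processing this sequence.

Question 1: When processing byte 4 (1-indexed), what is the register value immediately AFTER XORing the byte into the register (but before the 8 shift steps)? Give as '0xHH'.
Answer: 0x74

Derivation:
Register before byte 4: 0x7C
Byte 4: 0x08
0x7C XOR 0x08 = 0x74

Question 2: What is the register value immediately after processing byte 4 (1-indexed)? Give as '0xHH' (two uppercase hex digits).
After byte 1 (0x09): reg=0x3F
After byte 2 (0xAF): reg=0xF9
After byte 3 (0x5E): reg=0x7C
After byte 4 (0x08): reg=0x4B

Answer: 0x4B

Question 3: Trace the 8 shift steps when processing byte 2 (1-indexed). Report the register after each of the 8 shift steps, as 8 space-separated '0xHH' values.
After byte 1 (0x09): reg=0x3F
Register before byte 2: 0x3F
After XOR with byte 0xAF: 0x90

Answer: 0x27 0x4E 0x9C 0x3F 0x7E 0xFC 0xFF 0xF9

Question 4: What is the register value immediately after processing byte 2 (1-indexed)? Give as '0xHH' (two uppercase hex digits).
After byte 1 (0x09): reg=0x3F
After byte 2 (0xAF): reg=0xF9

Answer: 0xF9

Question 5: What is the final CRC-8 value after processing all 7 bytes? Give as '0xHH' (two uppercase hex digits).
After byte 1 (0x09): reg=0x3F
After byte 2 (0xAF): reg=0xF9
After byte 3 (0x5E): reg=0x7C
After byte 4 (0x08): reg=0x4B
After byte 5 (0xC5): reg=0xA3
After byte 6 (0x49): reg=0x98
After byte 7 (0x03): reg=0xC8

Answer: 0xC8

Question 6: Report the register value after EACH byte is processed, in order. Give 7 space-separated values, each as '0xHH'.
0x3F 0xF9 0x7C 0x4B 0xA3 0x98 0xC8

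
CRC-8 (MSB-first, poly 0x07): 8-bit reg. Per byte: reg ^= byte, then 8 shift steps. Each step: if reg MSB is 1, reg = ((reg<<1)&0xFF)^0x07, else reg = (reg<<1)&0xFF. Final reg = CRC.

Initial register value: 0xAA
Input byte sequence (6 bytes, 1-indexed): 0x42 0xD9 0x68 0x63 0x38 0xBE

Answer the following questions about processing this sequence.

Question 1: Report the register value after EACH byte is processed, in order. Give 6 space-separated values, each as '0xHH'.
0x96 0xEA 0x87 0xB2 0xBF 0x07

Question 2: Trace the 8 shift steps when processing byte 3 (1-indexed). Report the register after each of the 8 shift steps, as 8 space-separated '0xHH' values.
Answer: 0x03 0x06 0x0C 0x18 0x30 0x60 0xC0 0x87

Derivation:
After byte 1 (0x42): reg=0x96
After byte 2 (0xD9): reg=0xEA
Register before byte 3: 0xEA
After XOR with byte 0x68: 0x82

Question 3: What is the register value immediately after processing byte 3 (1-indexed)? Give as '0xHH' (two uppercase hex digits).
Answer: 0x87

Derivation:
After byte 1 (0x42): reg=0x96
After byte 2 (0xD9): reg=0xEA
After byte 3 (0x68): reg=0x87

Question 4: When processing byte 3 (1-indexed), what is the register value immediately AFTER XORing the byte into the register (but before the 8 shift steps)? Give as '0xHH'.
Register before byte 3: 0xEA
Byte 3: 0x68
0xEA XOR 0x68 = 0x82

Answer: 0x82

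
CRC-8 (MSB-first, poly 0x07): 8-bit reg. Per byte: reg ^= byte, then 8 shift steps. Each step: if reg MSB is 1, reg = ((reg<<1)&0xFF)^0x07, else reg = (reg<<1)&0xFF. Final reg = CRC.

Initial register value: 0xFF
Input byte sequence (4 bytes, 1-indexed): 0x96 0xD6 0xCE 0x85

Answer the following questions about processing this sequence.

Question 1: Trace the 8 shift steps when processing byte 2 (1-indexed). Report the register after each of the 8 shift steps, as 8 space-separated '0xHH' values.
After byte 1 (0x96): reg=0x18
Register before byte 2: 0x18
After XOR with byte 0xD6: 0xCE

Answer: 0x9B 0x31 0x62 0xC4 0x8F 0x19 0x32 0x64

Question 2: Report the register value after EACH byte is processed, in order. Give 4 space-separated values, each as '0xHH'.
0x18 0x64 0x5F 0x08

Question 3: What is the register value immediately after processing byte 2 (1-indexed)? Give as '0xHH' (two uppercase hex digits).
Answer: 0x64

Derivation:
After byte 1 (0x96): reg=0x18
After byte 2 (0xD6): reg=0x64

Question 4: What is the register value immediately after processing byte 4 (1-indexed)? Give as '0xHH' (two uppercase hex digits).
After byte 1 (0x96): reg=0x18
After byte 2 (0xD6): reg=0x64
After byte 3 (0xCE): reg=0x5F
After byte 4 (0x85): reg=0x08

Answer: 0x08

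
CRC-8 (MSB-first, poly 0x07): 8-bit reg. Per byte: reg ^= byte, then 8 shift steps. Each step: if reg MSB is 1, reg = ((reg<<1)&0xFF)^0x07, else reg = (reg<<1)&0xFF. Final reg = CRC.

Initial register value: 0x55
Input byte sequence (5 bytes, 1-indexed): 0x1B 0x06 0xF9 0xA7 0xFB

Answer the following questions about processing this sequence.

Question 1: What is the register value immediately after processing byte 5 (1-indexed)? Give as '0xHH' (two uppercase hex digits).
After byte 1 (0x1B): reg=0xED
After byte 2 (0x06): reg=0x9F
After byte 3 (0xF9): reg=0x35
After byte 4 (0xA7): reg=0xF7
After byte 5 (0xFB): reg=0x24

Answer: 0x24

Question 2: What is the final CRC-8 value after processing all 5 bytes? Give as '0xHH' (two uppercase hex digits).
After byte 1 (0x1B): reg=0xED
After byte 2 (0x06): reg=0x9F
After byte 3 (0xF9): reg=0x35
After byte 4 (0xA7): reg=0xF7
After byte 5 (0xFB): reg=0x24

Answer: 0x24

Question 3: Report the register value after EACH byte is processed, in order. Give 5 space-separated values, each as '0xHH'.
0xED 0x9F 0x35 0xF7 0x24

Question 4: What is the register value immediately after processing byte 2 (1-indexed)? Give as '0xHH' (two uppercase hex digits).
Answer: 0x9F

Derivation:
After byte 1 (0x1B): reg=0xED
After byte 2 (0x06): reg=0x9F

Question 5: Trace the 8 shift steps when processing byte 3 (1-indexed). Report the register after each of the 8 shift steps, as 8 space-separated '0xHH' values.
After byte 1 (0x1B): reg=0xED
After byte 2 (0x06): reg=0x9F
Register before byte 3: 0x9F
After XOR with byte 0xF9: 0x66

Answer: 0xCC 0x9F 0x39 0x72 0xE4 0xCF 0x99 0x35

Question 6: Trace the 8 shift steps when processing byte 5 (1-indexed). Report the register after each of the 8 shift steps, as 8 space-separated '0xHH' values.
Answer: 0x18 0x30 0x60 0xC0 0x87 0x09 0x12 0x24

Derivation:
After byte 1 (0x1B): reg=0xED
After byte 2 (0x06): reg=0x9F
After byte 3 (0xF9): reg=0x35
After byte 4 (0xA7): reg=0xF7
Register before byte 5: 0xF7
After XOR with byte 0xFB: 0x0C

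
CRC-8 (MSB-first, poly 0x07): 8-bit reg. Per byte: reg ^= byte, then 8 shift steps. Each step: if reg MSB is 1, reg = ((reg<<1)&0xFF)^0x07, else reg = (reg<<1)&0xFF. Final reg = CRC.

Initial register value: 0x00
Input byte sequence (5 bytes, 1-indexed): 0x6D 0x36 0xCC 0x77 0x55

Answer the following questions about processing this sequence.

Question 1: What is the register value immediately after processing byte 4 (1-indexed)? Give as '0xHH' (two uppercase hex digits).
After byte 1 (0x6D): reg=0x04
After byte 2 (0x36): reg=0x9E
After byte 3 (0xCC): reg=0xB9
After byte 4 (0x77): reg=0x64

Answer: 0x64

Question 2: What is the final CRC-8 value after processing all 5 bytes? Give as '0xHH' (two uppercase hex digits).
Answer: 0x97

Derivation:
After byte 1 (0x6D): reg=0x04
After byte 2 (0x36): reg=0x9E
After byte 3 (0xCC): reg=0xB9
After byte 4 (0x77): reg=0x64
After byte 5 (0x55): reg=0x97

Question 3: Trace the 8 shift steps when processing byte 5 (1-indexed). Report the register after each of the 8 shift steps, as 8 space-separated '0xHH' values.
Answer: 0x62 0xC4 0x8F 0x19 0x32 0x64 0xC8 0x97

Derivation:
After byte 1 (0x6D): reg=0x04
After byte 2 (0x36): reg=0x9E
After byte 3 (0xCC): reg=0xB9
After byte 4 (0x77): reg=0x64
Register before byte 5: 0x64
After XOR with byte 0x55: 0x31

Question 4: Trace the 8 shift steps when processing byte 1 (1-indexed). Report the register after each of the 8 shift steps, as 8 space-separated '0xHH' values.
Answer: 0xDA 0xB3 0x61 0xC2 0x83 0x01 0x02 0x04

Derivation:
Register before byte 1: 0x00
After XOR with byte 0x6D: 0x6D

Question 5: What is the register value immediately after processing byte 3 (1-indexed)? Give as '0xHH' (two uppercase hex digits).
Answer: 0xB9

Derivation:
After byte 1 (0x6D): reg=0x04
After byte 2 (0x36): reg=0x9E
After byte 3 (0xCC): reg=0xB9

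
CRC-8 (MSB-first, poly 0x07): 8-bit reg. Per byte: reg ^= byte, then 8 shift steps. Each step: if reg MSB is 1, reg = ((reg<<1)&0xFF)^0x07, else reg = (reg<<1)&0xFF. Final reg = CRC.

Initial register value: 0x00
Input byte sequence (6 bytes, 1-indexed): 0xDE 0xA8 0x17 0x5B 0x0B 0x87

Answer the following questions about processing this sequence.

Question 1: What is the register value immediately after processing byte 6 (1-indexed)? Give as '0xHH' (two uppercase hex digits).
After byte 1 (0xDE): reg=0x14
After byte 2 (0xA8): reg=0x3D
After byte 3 (0x17): reg=0xD6
After byte 4 (0x5B): reg=0xAA
After byte 5 (0x0B): reg=0x6E
After byte 6 (0x87): reg=0x91

Answer: 0x91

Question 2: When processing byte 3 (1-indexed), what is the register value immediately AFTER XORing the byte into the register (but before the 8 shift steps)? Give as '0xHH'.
Register before byte 3: 0x3D
Byte 3: 0x17
0x3D XOR 0x17 = 0x2A

Answer: 0x2A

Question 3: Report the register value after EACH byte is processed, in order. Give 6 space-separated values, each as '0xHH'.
0x14 0x3D 0xD6 0xAA 0x6E 0x91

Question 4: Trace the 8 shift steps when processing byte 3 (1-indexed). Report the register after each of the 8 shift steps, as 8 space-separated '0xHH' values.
After byte 1 (0xDE): reg=0x14
After byte 2 (0xA8): reg=0x3D
Register before byte 3: 0x3D
After XOR with byte 0x17: 0x2A

Answer: 0x54 0xA8 0x57 0xAE 0x5B 0xB6 0x6B 0xD6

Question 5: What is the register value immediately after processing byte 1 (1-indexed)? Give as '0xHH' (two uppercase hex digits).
After byte 1 (0xDE): reg=0x14

Answer: 0x14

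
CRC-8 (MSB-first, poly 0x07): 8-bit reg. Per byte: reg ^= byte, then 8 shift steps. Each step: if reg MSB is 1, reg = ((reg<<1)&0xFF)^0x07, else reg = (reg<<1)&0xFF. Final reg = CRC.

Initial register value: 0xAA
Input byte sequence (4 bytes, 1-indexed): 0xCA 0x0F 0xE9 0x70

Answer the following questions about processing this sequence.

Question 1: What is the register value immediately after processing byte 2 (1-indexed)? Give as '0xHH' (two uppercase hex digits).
After byte 1 (0xCA): reg=0x27
After byte 2 (0x0F): reg=0xD8

Answer: 0xD8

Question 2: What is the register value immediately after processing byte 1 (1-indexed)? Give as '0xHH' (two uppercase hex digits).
Answer: 0x27

Derivation:
After byte 1 (0xCA): reg=0x27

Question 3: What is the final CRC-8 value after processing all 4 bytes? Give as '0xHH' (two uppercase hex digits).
After byte 1 (0xCA): reg=0x27
After byte 2 (0x0F): reg=0xD8
After byte 3 (0xE9): reg=0x97
After byte 4 (0x70): reg=0xBB

Answer: 0xBB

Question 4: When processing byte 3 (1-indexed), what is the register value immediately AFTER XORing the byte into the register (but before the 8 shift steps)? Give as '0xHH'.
Register before byte 3: 0xD8
Byte 3: 0xE9
0xD8 XOR 0xE9 = 0x31

Answer: 0x31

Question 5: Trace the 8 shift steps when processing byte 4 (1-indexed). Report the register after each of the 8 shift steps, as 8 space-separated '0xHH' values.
Answer: 0xC9 0x95 0x2D 0x5A 0xB4 0x6F 0xDE 0xBB

Derivation:
After byte 1 (0xCA): reg=0x27
After byte 2 (0x0F): reg=0xD8
After byte 3 (0xE9): reg=0x97
Register before byte 4: 0x97
After XOR with byte 0x70: 0xE7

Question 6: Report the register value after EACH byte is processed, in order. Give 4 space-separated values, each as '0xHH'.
0x27 0xD8 0x97 0xBB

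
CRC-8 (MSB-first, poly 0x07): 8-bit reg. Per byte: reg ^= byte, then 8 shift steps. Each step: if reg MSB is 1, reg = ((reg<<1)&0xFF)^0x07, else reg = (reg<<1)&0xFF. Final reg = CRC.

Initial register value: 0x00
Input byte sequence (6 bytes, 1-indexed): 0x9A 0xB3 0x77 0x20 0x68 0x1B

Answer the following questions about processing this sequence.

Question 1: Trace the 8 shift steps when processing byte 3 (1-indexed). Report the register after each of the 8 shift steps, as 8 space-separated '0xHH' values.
Answer: 0x08 0x10 0x20 0x40 0x80 0x07 0x0E 0x1C

Derivation:
After byte 1 (0x9A): reg=0xCF
After byte 2 (0xB3): reg=0x73
Register before byte 3: 0x73
After XOR with byte 0x77: 0x04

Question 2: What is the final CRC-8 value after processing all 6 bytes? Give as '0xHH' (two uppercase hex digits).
Answer: 0x07

Derivation:
After byte 1 (0x9A): reg=0xCF
After byte 2 (0xB3): reg=0x73
After byte 3 (0x77): reg=0x1C
After byte 4 (0x20): reg=0xB4
After byte 5 (0x68): reg=0x1A
After byte 6 (0x1B): reg=0x07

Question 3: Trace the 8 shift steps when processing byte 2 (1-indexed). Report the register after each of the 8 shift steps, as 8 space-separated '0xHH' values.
After byte 1 (0x9A): reg=0xCF
Register before byte 2: 0xCF
After XOR with byte 0xB3: 0x7C

Answer: 0xF8 0xF7 0xE9 0xD5 0xAD 0x5D 0xBA 0x73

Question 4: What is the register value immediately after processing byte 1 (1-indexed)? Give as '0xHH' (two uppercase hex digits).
After byte 1 (0x9A): reg=0xCF

Answer: 0xCF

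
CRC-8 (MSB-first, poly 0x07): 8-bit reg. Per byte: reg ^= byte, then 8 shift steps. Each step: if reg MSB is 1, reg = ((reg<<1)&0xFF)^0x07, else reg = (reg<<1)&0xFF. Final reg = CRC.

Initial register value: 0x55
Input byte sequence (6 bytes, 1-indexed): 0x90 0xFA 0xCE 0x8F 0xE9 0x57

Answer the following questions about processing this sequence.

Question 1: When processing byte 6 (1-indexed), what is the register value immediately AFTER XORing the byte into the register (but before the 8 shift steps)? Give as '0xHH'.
Answer: 0x3F

Derivation:
Register before byte 6: 0x68
Byte 6: 0x57
0x68 XOR 0x57 = 0x3F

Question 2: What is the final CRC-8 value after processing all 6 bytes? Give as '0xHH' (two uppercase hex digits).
After byte 1 (0x90): reg=0x55
After byte 2 (0xFA): reg=0x44
After byte 3 (0xCE): reg=0xBF
After byte 4 (0x8F): reg=0x90
After byte 5 (0xE9): reg=0x68
After byte 6 (0x57): reg=0xBD

Answer: 0xBD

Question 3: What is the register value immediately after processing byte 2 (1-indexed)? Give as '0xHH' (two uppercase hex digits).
Answer: 0x44

Derivation:
After byte 1 (0x90): reg=0x55
After byte 2 (0xFA): reg=0x44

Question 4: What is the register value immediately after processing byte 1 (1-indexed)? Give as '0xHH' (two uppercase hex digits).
After byte 1 (0x90): reg=0x55

Answer: 0x55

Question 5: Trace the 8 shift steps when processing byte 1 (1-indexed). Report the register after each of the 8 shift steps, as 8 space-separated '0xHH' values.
Answer: 0x8D 0x1D 0x3A 0x74 0xE8 0xD7 0xA9 0x55

Derivation:
Register before byte 1: 0x55
After XOR with byte 0x90: 0xC5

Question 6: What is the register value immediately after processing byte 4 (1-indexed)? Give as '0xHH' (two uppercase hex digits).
After byte 1 (0x90): reg=0x55
After byte 2 (0xFA): reg=0x44
After byte 3 (0xCE): reg=0xBF
After byte 4 (0x8F): reg=0x90

Answer: 0x90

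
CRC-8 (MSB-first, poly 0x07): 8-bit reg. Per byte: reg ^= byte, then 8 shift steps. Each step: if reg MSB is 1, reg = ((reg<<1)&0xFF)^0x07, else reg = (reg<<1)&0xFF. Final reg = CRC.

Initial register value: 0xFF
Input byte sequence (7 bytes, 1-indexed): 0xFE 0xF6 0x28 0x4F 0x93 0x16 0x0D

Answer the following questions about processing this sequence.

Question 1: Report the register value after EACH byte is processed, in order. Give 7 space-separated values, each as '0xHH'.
0x07 0xD9 0xD9 0xEB 0x6F 0x68 0x3C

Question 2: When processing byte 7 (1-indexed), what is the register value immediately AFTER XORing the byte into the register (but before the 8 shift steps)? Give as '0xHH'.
Register before byte 7: 0x68
Byte 7: 0x0D
0x68 XOR 0x0D = 0x65

Answer: 0x65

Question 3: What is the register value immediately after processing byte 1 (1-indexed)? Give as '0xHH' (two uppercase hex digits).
After byte 1 (0xFE): reg=0x07

Answer: 0x07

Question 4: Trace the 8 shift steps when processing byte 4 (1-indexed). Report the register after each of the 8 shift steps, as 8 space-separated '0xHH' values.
After byte 1 (0xFE): reg=0x07
After byte 2 (0xF6): reg=0xD9
After byte 3 (0x28): reg=0xD9
Register before byte 4: 0xD9
After XOR with byte 0x4F: 0x96

Answer: 0x2B 0x56 0xAC 0x5F 0xBE 0x7B 0xF6 0xEB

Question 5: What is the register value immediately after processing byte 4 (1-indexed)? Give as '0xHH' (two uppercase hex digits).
Answer: 0xEB

Derivation:
After byte 1 (0xFE): reg=0x07
After byte 2 (0xF6): reg=0xD9
After byte 3 (0x28): reg=0xD9
After byte 4 (0x4F): reg=0xEB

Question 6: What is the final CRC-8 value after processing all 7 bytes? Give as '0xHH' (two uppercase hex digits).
Answer: 0x3C

Derivation:
After byte 1 (0xFE): reg=0x07
After byte 2 (0xF6): reg=0xD9
After byte 3 (0x28): reg=0xD9
After byte 4 (0x4F): reg=0xEB
After byte 5 (0x93): reg=0x6F
After byte 6 (0x16): reg=0x68
After byte 7 (0x0D): reg=0x3C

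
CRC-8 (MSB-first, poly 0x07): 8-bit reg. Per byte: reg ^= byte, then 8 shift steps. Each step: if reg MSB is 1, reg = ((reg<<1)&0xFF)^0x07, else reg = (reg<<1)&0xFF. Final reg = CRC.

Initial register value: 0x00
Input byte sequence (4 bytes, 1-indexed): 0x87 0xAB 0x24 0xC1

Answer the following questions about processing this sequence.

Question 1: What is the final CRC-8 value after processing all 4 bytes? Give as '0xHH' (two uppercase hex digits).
Answer: 0x44

Derivation:
After byte 1 (0x87): reg=0x9C
After byte 2 (0xAB): reg=0x85
After byte 3 (0x24): reg=0x6E
After byte 4 (0xC1): reg=0x44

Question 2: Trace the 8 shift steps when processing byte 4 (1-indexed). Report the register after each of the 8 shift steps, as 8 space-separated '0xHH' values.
Answer: 0x59 0xB2 0x63 0xC6 0x8B 0x11 0x22 0x44

Derivation:
After byte 1 (0x87): reg=0x9C
After byte 2 (0xAB): reg=0x85
After byte 3 (0x24): reg=0x6E
Register before byte 4: 0x6E
After XOR with byte 0xC1: 0xAF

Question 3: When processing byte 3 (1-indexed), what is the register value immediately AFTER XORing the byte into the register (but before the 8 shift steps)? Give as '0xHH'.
Register before byte 3: 0x85
Byte 3: 0x24
0x85 XOR 0x24 = 0xA1

Answer: 0xA1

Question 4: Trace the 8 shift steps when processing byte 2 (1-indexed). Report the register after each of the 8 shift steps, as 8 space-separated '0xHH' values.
After byte 1 (0x87): reg=0x9C
Register before byte 2: 0x9C
After XOR with byte 0xAB: 0x37

Answer: 0x6E 0xDC 0xBF 0x79 0xF2 0xE3 0xC1 0x85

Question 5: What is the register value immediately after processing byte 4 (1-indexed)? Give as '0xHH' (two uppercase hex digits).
After byte 1 (0x87): reg=0x9C
After byte 2 (0xAB): reg=0x85
After byte 3 (0x24): reg=0x6E
After byte 4 (0xC1): reg=0x44

Answer: 0x44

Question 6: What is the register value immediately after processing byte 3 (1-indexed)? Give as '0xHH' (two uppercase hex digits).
After byte 1 (0x87): reg=0x9C
After byte 2 (0xAB): reg=0x85
After byte 3 (0x24): reg=0x6E

Answer: 0x6E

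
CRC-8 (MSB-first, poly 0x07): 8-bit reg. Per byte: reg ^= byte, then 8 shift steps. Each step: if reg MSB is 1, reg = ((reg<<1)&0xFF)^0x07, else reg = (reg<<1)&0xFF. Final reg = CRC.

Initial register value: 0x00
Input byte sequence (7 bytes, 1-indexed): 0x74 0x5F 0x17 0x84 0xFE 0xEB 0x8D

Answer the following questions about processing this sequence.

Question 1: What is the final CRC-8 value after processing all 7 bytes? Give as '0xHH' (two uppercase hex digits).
Answer: 0x76

Derivation:
After byte 1 (0x74): reg=0x4B
After byte 2 (0x5F): reg=0x6C
After byte 3 (0x17): reg=0x66
After byte 4 (0x84): reg=0xA0
After byte 5 (0xFE): reg=0x9D
After byte 6 (0xEB): reg=0x45
After byte 7 (0x8D): reg=0x76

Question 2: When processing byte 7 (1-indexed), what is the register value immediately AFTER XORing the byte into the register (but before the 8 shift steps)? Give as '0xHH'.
Register before byte 7: 0x45
Byte 7: 0x8D
0x45 XOR 0x8D = 0xC8

Answer: 0xC8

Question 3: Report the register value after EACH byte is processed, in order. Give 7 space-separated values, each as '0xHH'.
0x4B 0x6C 0x66 0xA0 0x9D 0x45 0x76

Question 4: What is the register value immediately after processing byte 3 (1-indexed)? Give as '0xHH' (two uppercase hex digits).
After byte 1 (0x74): reg=0x4B
After byte 2 (0x5F): reg=0x6C
After byte 3 (0x17): reg=0x66

Answer: 0x66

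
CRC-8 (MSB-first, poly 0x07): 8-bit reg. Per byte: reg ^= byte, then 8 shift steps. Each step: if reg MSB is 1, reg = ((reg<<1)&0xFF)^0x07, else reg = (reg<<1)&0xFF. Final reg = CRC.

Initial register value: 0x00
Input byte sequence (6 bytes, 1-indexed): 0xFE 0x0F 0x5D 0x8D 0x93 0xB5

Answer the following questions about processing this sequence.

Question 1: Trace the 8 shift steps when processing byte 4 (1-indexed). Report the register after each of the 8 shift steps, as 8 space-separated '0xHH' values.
After byte 1 (0xFE): reg=0xF4
After byte 2 (0x0F): reg=0xEF
After byte 3 (0x5D): reg=0x17
Register before byte 4: 0x17
After XOR with byte 0x8D: 0x9A

Answer: 0x33 0x66 0xCC 0x9F 0x39 0x72 0xE4 0xCF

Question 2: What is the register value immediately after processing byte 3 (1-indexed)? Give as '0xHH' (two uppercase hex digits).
After byte 1 (0xFE): reg=0xF4
After byte 2 (0x0F): reg=0xEF
After byte 3 (0x5D): reg=0x17

Answer: 0x17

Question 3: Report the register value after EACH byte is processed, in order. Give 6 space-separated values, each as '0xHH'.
0xF4 0xEF 0x17 0xCF 0x93 0xF2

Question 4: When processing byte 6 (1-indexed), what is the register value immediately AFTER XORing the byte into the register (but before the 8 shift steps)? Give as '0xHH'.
Answer: 0x26

Derivation:
Register before byte 6: 0x93
Byte 6: 0xB5
0x93 XOR 0xB5 = 0x26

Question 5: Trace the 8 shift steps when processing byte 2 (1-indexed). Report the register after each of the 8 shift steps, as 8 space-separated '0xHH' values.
Answer: 0xF1 0xE5 0xCD 0x9D 0x3D 0x7A 0xF4 0xEF

Derivation:
After byte 1 (0xFE): reg=0xF4
Register before byte 2: 0xF4
After XOR with byte 0x0F: 0xFB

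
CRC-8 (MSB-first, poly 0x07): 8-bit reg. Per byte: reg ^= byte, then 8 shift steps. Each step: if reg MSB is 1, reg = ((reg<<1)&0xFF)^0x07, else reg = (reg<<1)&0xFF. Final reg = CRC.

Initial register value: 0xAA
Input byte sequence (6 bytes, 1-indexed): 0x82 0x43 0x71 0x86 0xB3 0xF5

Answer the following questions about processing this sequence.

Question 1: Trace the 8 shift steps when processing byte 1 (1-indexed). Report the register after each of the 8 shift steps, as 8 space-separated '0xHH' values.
Register before byte 1: 0xAA
After XOR with byte 0x82: 0x28

Answer: 0x50 0xA0 0x47 0x8E 0x1B 0x36 0x6C 0xD8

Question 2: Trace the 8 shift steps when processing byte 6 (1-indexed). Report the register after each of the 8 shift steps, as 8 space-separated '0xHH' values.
After byte 1 (0x82): reg=0xD8
After byte 2 (0x43): reg=0xC8
After byte 3 (0x71): reg=0x26
After byte 4 (0x86): reg=0x69
After byte 5 (0xB3): reg=0x08
Register before byte 6: 0x08
After XOR with byte 0xF5: 0xFD

Answer: 0xFD 0xFD 0xFD 0xFD 0xFD 0xFD 0xFD 0xFD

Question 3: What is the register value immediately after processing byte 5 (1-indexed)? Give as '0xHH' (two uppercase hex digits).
After byte 1 (0x82): reg=0xD8
After byte 2 (0x43): reg=0xC8
After byte 3 (0x71): reg=0x26
After byte 4 (0x86): reg=0x69
After byte 5 (0xB3): reg=0x08

Answer: 0x08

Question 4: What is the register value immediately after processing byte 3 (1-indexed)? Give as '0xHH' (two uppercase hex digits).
After byte 1 (0x82): reg=0xD8
After byte 2 (0x43): reg=0xC8
After byte 3 (0x71): reg=0x26

Answer: 0x26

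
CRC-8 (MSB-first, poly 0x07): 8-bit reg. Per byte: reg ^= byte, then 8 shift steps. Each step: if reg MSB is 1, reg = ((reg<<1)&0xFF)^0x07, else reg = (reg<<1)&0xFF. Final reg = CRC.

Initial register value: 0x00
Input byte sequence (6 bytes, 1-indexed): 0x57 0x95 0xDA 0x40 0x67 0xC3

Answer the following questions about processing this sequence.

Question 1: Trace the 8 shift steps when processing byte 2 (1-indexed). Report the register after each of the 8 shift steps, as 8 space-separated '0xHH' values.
After byte 1 (0x57): reg=0xA2
Register before byte 2: 0xA2
After XOR with byte 0x95: 0x37

Answer: 0x6E 0xDC 0xBF 0x79 0xF2 0xE3 0xC1 0x85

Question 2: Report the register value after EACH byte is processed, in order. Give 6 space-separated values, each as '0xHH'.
0xA2 0x85 0x9A 0x08 0x0A 0x71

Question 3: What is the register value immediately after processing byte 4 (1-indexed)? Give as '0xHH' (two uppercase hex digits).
Answer: 0x08

Derivation:
After byte 1 (0x57): reg=0xA2
After byte 2 (0x95): reg=0x85
After byte 3 (0xDA): reg=0x9A
After byte 4 (0x40): reg=0x08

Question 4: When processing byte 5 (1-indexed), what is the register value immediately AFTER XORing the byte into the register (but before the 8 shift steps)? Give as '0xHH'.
Answer: 0x6F

Derivation:
Register before byte 5: 0x08
Byte 5: 0x67
0x08 XOR 0x67 = 0x6F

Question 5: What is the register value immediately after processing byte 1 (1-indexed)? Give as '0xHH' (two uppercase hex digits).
After byte 1 (0x57): reg=0xA2

Answer: 0xA2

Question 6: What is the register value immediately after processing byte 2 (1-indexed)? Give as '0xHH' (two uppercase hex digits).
After byte 1 (0x57): reg=0xA2
After byte 2 (0x95): reg=0x85

Answer: 0x85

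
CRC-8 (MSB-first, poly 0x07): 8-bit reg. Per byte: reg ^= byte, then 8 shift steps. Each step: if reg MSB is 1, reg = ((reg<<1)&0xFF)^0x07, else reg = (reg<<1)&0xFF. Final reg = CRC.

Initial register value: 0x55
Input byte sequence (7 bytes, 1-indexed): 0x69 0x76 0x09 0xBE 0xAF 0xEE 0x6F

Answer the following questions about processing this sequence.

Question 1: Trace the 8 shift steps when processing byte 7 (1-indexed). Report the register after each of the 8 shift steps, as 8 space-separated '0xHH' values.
After byte 1 (0x69): reg=0xB4
After byte 2 (0x76): reg=0x40
After byte 3 (0x09): reg=0xF8
After byte 4 (0xBE): reg=0xD5
After byte 5 (0xAF): reg=0x61
After byte 6 (0xEE): reg=0xA4
Register before byte 7: 0xA4
After XOR with byte 0x6F: 0xCB

Answer: 0x91 0x25 0x4A 0x94 0x2F 0x5E 0xBC 0x7F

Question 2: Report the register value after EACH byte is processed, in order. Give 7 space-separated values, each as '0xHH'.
0xB4 0x40 0xF8 0xD5 0x61 0xA4 0x7F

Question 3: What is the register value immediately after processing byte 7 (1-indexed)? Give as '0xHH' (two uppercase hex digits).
After byte 1 (0x69): reg=0xB4
After byte 2 (0x76): reg=0x40
After byte 3 (0x09): reg=0xF8
After byte 4 (0xBE): reg=0xD5
After byte 5 (0xAF): reg=0x61
After byte 6 (0xEE): reg=0xA4
After byte 7 (0x6F): reg=0x7F

Answer: 0x7F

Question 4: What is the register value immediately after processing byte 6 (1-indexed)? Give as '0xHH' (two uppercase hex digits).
After byte 1 (0x69): reg=0xB4
After byte 2 (0x76): reg=0x40
After byte 3 (0x09): reg=0xF8
After byte 4 (0xBE): reg=0xD5
After byte 5 (0xAF): reg=0x61
After byte 6 (0xEE): reg=0xA4

Answer: 0xA4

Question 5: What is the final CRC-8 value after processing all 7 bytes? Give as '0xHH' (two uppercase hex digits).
After byte 1 (0x69): reg=0xB4
After byte 2 (0x76): reg=0x40
After byte 3 (0x09): reg=0xF8
After byte 4 (0xBE): reg=0xD5
After byte 5 (0xAF): reg=0x61
After byte 6 (0xEE): reg=0xA4
After byte 7 (0x6F): reg=0x7F

Answer: 0x7F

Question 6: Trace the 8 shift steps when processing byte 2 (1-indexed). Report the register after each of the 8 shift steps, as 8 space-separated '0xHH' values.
After byte 1 (0x69): reg=0xB4
Register before byte 2: 0xB4
After XOR with byte 0x76: 0xC2

Answer: 0x83 0x01 0x02 0x04 0x08 0x10 0x20 0x40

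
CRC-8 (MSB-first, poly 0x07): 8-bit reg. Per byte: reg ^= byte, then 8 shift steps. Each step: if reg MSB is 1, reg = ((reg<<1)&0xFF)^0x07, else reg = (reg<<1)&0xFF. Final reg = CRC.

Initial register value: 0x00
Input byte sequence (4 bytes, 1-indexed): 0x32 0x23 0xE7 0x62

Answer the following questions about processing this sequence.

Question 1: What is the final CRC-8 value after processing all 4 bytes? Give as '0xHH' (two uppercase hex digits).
Answer: 0x7A

Derivation:
After byte 1 (0x32): reg=0x9E
After byte 2 (0x23): reg=0x3A
After byte 3 (0xE7): reg=0x1D
After byte 4 (0x62): reg=0x7A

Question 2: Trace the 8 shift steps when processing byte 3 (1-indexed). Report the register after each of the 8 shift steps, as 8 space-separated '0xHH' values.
Answer: 0xBD 0x7D 0xFA 0xF3 0xE1 0xC5 0x8D 0x1D

Derivation:
After byte 1 (0x32): reg=0x9E
After byte 2 (0x23): reg=0x3A
Register before byte 3: 0x3A
After XOR with byte 0xE7: 0xDD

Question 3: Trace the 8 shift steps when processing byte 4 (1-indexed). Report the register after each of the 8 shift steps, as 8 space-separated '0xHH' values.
Answer: 0xFE 0xFB 0xF1 0xE5 0xCD 0x9D 0x3D 0x7A

Derivation:
After byte 1 (0x32): reg=0x9E
After byte 2 (0x23): reg=0x3A
After byte 3 (0xE7): reg=0x1D
Register before byte 4: 0x1D
After XOR with byte 0x62: 0x7F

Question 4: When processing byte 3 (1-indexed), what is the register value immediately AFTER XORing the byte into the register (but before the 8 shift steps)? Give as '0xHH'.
Register before byte 3: 0x3A
Byte 3: 0xE7
0x3A XOR 0xE7 = 0xDD

Answer: 0xDD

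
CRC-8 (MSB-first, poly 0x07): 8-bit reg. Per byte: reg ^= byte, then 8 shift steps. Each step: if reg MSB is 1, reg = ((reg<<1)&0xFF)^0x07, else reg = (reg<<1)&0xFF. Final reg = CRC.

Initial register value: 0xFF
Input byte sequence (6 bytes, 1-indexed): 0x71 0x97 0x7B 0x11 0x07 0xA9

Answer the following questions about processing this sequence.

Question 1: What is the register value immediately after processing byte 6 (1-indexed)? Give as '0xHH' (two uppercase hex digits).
Answer: 0x95

Derivation:
After byte 1 (0x71): reg=0xA3
After byte 2 (0x97): reg=0x8C
After byte 3 (0x7B): reg=0xCB
After byte 4 (0x11): reg=0x08
After byte 5 (0x07): reg=0x2D
After byte 6 (0xA9): reg=0x95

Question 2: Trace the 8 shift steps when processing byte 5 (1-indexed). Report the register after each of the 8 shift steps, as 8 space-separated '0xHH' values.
After byte 1 (0x71): reg=0xA3
After byte 2 (0x97): reg=0x8C
After byte 3 (0x7B): reg=0xCB
After byte 4 (0x11): reg=0x08
Register before byte 5: 0x08
After XOR with byte 0x07: 0x0F

Answer: 0x1E 0x3C 0x78 0xF0 0xE7 0xC9 0x95 0x2D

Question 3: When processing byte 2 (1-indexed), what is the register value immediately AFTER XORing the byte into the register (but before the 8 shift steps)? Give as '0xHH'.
Register before byte 2: 0xA3
Byte 2: 0x97
0xA3 XOR 0x97 = 0x34

Answer: 0x34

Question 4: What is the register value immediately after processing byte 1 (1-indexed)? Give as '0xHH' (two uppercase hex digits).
Answer: 0xA3

Derivation:
After byte 1 (0x71): reg=0xA3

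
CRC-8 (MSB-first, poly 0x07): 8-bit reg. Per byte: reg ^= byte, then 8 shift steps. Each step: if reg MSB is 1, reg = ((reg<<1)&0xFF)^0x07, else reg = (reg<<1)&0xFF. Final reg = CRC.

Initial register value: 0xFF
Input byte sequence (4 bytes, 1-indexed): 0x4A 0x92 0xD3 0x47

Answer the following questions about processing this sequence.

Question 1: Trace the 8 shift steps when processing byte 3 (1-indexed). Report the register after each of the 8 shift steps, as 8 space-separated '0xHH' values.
Answer: 0x54 0xA8 0x57 0xAE 0x5B 0xB6 0x6B 0xD6

Derivation:
After byte 1 (0x4A): reg=0x02
After byte 2 (0x92): reg=0xF9
Register before byte 3: 0xF9
After XOR with byte 0xD3: 0x2A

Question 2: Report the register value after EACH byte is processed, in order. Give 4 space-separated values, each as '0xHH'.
0x02 0xF9 0xD6 0xFE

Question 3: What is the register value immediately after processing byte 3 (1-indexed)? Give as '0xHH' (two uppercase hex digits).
Answer: 0xD6

Derivation:
After byte 1 (0x4A): reg=0x02
After byte 2 (0x92): reg=0xF9
After byte 3 (0xD3): reg=0xD6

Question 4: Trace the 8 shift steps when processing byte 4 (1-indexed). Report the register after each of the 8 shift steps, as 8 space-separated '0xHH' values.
After byte 1 (0x4A): reg=0x02
After byte 2 (0x92): reg=0xF9
After byte 3 (0xD3): reg=0xD6
Register before byte 4: 0xD6
After XOR with byte 0x47: 0x91

Answer: 0x25 0x4A 0x94 0x2F 0x5E 0xBC 0x7F 0xFE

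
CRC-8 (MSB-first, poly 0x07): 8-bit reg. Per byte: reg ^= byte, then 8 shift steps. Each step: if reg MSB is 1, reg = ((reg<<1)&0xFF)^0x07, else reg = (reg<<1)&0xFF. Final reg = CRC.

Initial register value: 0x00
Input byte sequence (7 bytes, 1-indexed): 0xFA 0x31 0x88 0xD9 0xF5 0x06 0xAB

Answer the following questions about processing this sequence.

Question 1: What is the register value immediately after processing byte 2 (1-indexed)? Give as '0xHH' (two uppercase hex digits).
Answer: 0x01

Derivation:
After byte 1 (0xFA): reg=0xE8
After byte 2 (0x31): reg=0x01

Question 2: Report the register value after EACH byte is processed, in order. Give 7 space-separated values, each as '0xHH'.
0xE8 0x01 0xB6 0x0A 0xF3 0xC5 0x0D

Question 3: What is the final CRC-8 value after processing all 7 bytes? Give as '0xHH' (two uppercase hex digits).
After byte 1 (0xFA): reg=0xE8
After byte 2 (0x31): reg=0x01
After byte 3 (0x88): reg=0xB6
After byte 4 (0xD9): reg=0x0A
After byte 5 (0xF5): reg=0xF3
After byte 6 (0x06): reg=0xC5
After byte 7 (0xAB): reg=0x0D

Answer: 0x0D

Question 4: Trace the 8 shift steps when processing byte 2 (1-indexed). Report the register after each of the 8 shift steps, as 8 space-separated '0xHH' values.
Answer: 0xB5 0x6D 0xDA 0xB3 0x61 0xC2 0x83 0x01

Derivation:
After byte 1 (0xFA): reg=0xE8
Register before byte 2: 0xE8
After XOR with byte 0x31: 0xD9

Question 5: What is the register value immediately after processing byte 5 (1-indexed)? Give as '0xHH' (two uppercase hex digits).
After byte 1 (0xFA): reg=0xE8
After byte 2 (0x31): reg=0x01
After byte 3 (0x88): reg=0xB6
After byte 4 (0xD9): reg=0x0A
After byte 5 (0xF5): reg=0xF3

Answer: 0xF3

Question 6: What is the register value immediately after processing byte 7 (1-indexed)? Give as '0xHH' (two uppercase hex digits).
Answer: 0x0D

Derivation:
After byte 1 (0xFA): reg=0xE8
After byte 2 (0x31): reg=0x01
After byte 3 (0x88): reg=0xB6
After byte 4 (0xD9): reg=0x0A
After byte 5 (0xF5): reg=0xF3
After byte 6 (0x06): reg=0xC5
After byte 7 (0xAB): reg=0x0D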